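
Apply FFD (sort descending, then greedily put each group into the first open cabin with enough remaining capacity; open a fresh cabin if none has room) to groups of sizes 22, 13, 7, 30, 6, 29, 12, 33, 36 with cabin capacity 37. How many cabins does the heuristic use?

Sorted descending: 36, 33, 30, 29, 22, 13, 12, 7, 6.
  36 → cabin 1 (new)  [load 36/37]
  33 → cabin 2 (new)  [load 33/37]
  30 → cabin 3 (new)  [load 30/37]
  29 → cabin 4 (new)  [load 29/37]
  22 → cabin 5 (new)  [load 22/37]
  13 → cabin 5  [load 35/37]
  12 → cabin 6 (new)  [load 12/37]
  7 → cabin 3  [load 37/37]
  6 → cabin 4  [load 35/37]
6 cabins opened.

6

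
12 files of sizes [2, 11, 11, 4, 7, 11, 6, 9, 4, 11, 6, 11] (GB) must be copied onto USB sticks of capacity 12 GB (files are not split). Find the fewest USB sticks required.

Total = 11 + 11 + 11 + 11 + 11 + 9 + 7 + 6 + 6 + 4 + 4 + 2 = 93 GB.
Lower bound: ⌈93/12⌉ = 8 USB sticks.
A packing using 9 USB sticks:
  USB stick 1: 11 = 11
  USB stick 2: 11 = 11
  USB stick 3: 11 = 11
  USB stick 4: 11 = 11
  USB stick 5: 11 = 11
  USB stick 6: 9 + 2 = 11
  USB stick 7: 7 + 4 = 11
  USB stick 8: 6 + 6 = 12
  USB stick 9: 4 = 4
No arrangement into 8 USB sticks stays within capacity, so 9 is optimal.

9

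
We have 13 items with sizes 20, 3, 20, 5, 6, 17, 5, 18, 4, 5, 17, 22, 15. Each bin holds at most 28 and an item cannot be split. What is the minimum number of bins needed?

7

Total = 22 + 20 + 20 + 18 + 17 + 17 + 15 + 6 + 5 + 5 + 5 + 4 + 3 = 157.
Lower bound: ⌈157/28⌉ = 6 bins.
Also, 7 items each exceed 14, and no two of those can share a bin, so at least 7 bins are needed.
A packing using 7 bins:
  bin 1: 22 + 6 = 28
  bin 2: 20 + 5 + 3 = 28
  bin 3: 20 + 5 = 25
  bin 4: 18 + 5 + 4 = 27
  bin 5: 17 = 17
  bin 6: 17 = 17
  bin 7: 15 = 15
This matches the lower bound, so 7 is optimal.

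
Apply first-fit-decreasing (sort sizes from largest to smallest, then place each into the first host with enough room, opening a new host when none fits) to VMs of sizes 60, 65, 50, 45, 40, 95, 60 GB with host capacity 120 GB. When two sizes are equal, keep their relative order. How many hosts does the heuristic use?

4

Sorted descending: 95, 65, 60, 60, 50, 45, 40.
  95 → host 1 (new)  [load 95/120]
  65 → host 2 (new)  [load 65/120]
  60 → host 3 (new)  [load 60/120]
  60 → host 3  [load 120/120]
  50 → host 2  [load 115/120]
  45 → host 4 (new)  [load 45/120]
  40 → host 4  [load 85/120]
4 hosts opened.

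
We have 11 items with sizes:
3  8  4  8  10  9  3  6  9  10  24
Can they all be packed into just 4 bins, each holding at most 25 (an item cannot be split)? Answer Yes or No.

Yes

A valid assignment using 4 bins:
  bin 1: 24 = 24
  bin 2: 10 + 10 + 4 = 24
  bin 3: 9 + 9 + 6 = 24
  bin 4: 8 + 8 + 3 + 3 = 22
Every load is within 25, so 4 bins suffice.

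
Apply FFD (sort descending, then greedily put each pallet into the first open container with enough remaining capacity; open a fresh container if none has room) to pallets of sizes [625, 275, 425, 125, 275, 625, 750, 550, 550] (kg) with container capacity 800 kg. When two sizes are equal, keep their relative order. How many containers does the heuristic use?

Sorted descending: 750, 625, 625, 550, 550, 425, 275, 275, 125.
  750 → container 1 (new)  [load 750/800]
  625 → container 2 (new)  [load 625/800]
  625 → container 3 (new)  [load 625/800]
  550 → container 4 (new)  [load 550/800]
  550 → container 5 (new)  [load 550/800]
  425 → container 6 (new)  [load 425/800]
  275 → container 6  [load 700/800]
  275 → container 7 (new)  [load 275/800]
  125 → container 2  [load 750/800]
7 containers opened.

7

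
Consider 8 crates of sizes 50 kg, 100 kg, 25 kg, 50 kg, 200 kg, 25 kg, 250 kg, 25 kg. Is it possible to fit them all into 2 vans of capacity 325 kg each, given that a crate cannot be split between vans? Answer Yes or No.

Total = 725 kg; ⌈725/325⌉ = 3.
At least 3 vans are required, but only 2 are allowed.

No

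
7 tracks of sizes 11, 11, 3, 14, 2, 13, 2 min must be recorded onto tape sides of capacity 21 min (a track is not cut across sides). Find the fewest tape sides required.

4

Total = 14 + 13 + 11 + 11 + 3 + 2 + 2 = 56 min.
Lower bound: ⌈56/21⌉ = 3 tape sides.
Also, 4 tracks each exceed 21/2 min, and no two of those can share a side, so at least 4 tape sides are needed.
A packing using 4 tape sides:
  side 1: 14 + 3 + 2 + 2 = 21
  side 2: 13 = 13
  side 3: 11 = 11
  side 4: 11 = 11
This matches the lower bound, so 4 is optimal.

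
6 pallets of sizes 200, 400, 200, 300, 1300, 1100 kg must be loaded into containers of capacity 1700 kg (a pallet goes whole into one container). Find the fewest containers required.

3

Total = 1300 + 1100 + 400 + 300 + 200 + 200 = 3500 kg.
Lower bound: ⌈3500/1700⌉ = 3 containers.
A packing using 3 containers:
  container 1: 1300 + 400 = 1700
  container 2: 1100 + 300 + 200 = 1600
  container 3: 200 = 200
This matches the lower bound, so 3 is optimal.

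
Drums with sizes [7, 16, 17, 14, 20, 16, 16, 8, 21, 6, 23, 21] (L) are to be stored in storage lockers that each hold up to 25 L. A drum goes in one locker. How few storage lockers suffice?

Total = 23 + 21 + 21 + 20 + 17 + 16 + 16 + 16 + 14 + 8 + 7 + 6 = 185 L.
Lower bound: ⌈185/25⌉ = 8 storage lockers.
Also, 9 drums each exceed 25/2 L, and no two of those can share a locker, so at least 9 storage lockers are needed.
A packing using 9 storage lockers:
  locker 1: 23 = 23
  locker 2: 21 = 21
  locker 3: 21 = 21
  locker 4: 20 = 20
  locker 5: 17 + 8 = 25
  locker 6: 16 + 7 = 23
  locker 7: 16 + 6 = 22
  locker 8: 16 = 16
  locker 9: 14 = 14
This matches the lower bound, so 9 is optimal.

9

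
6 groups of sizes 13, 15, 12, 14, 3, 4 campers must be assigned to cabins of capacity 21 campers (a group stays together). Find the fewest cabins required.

Total = 15 + 14 + 13 + 12 + 4 + 3 = 61 campers.
Lower bound: ⌈61/21⌉ = 3 cabins.
Also, 4 groups each exceed 21/2 campers, and no two of those can share a cabin, so at least 4 cabins are needed.
A packing using 4 cabins:
  cabin 1: 15 + 4 = 19
  cabin 2: 14 + 3 = 17
  cabin 3: 13 = 13
  cabin 4: 12 = 12
This matches the lower bound, so 4 is optimal.

4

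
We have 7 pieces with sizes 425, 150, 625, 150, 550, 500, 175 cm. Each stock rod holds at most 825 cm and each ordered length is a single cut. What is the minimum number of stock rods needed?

4

Total = 625 + 550 + 500 + 425 + 175 + 150 + 150 = 2575 cm.
Lower bound: ⌈2575/825⌉ = 4 stock rods.
A packing using 4 stock rods:
  stock rod 1: 625 + 175 = 800
  stock rod 2: 550 + 150 = 700
  stock rod 3: 500 + 150 = 650
  stock rod 4: 425 = 425
This matches the lower bound, so 4 is optimal.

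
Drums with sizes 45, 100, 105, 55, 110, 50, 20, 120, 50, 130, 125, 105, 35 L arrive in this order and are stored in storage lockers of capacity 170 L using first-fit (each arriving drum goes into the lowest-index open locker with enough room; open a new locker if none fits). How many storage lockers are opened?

7

  45 → locker 1 (new)  [load 45/170]
  100 → locker 1  [load 145/170]
  105 → locker 2 (new)  [load 105/170]
  55 → locker 2  [load 160/170]
  110 → locker 3 (new)  [load 110/170]
  50 → locker 3  [load 160/170]
  20 → locker 1  [load 165/170]
  120 → locker 4 (new)  [load 120/170]
  50 → locker 4  [load 170/170]
  130 → locker 5 (new)  [load 130/170]
  125 → locker 6 (new)  [load 125/170]
  105 → locker 7 (new)  [load 105/170]
  35 → locker 5  [load 165/170]
7 storage lockers opened.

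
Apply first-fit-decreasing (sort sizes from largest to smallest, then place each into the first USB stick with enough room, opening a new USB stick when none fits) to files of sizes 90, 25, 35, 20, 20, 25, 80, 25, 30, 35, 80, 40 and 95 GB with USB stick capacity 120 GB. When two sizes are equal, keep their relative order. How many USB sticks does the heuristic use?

Sorted descending: 95, 90, 80, 80, 40, 35, 35, 30, 25, 25, 25, 20, 20.
  95 → USB stick 1 (new)  [load 95/120]
  90 → USB stick 2 (new)  [load 90/120]
  80 → USB stick 3 (new)  [load 80/120]
  80 → USB stick 4 (new)  [load 80/120]
  40 → USB stick 3  [load 120/120]
  35 → USB stick 4  [load 115/120]
  35 → USB stick 5 (new)  [load 35/120]
  30 → USB stick 2  [load 120/120]
  25 → USB stick 1  [load 120/120]
  25 → USB stick 5  [load 60/120]
  25 → USB stick 5  [load 85/120]
  20 → USB stick 5  [load 105/120]
  20 → USB stick 6 (new)  [load 20/120]
6 USB sticks opened.

6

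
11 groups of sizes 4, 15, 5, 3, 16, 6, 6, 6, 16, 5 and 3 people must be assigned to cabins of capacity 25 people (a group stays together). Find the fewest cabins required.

Total = 16 + 16 + 15 + 6 + 6 + 6 + 5 + 5 + 4 + 3 + 3 = 85 people.
Lower bound: ⌈85/25⌉ = 4 cabins.
A packing using 4 cabins:
  cabin 1: 16 + 6 + 3 = 25
  cabin 2: 16 + 6 + 3 = 25
  cabin 3: 15 + 6 + 4 = 25
  cabin 4: 5 + 5 = 10
This matches the lower bound, so 4 is optimal.

4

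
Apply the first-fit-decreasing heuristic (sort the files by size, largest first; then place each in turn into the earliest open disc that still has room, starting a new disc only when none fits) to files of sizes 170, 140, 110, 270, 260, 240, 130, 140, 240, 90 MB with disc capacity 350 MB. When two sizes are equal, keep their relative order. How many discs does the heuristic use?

Sorted descending: 270, 260, 240, 240, 170, 140, 140, 130, 110, 90.
  270 → disc 1 (new)  [load 270/350]
  260 → disc 2 (new)  [load 260/350]
  240 → disc 3 (new)  [load 240/350]
  240 → disc 4 (new)  [load 240/350]
  170 → disc 5 (new)  [load 170/350]
  140 → disc 5  [load 310/350]
  140 → disc 6 (new)  [load 140/350]
  130 → disc 6  [load 270/350]
  110 → disc 3  [load 350/350]
  90 → disc 2  [load 350/350]
6 discs opened.

6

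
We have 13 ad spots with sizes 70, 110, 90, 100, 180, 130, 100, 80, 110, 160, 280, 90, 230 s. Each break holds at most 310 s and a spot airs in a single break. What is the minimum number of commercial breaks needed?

Total = 280 + 230 + 180 + 160 + 130 + 110 + 110 + 100 + 100 + 90 + 90 + 80 + 70 = 1730 s.
Lower bound: ⌈1730/310⌉ = 6 commercial breaks.
A packing using 6 commercial breaks:
  break 1: 280 = 280
  break 2: 230 + 80 = 310
  break 3: 180 + 130 = 310
  break 4: 160 + 110 = 270
  break 5: 110 + 100 + 100 = 310
  break 6: 90 + 90 + 70 = 250
This matches the lower bound, so 6 is optimal.

6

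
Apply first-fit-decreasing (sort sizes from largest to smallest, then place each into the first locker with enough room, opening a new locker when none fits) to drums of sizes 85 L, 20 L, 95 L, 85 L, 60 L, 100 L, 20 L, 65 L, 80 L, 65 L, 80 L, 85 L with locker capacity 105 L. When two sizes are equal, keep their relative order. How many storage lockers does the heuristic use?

10

Sorted descending: 100, 95, 85, 85, 85, 80, 80, 65, 65, 60, 20, 20.
  100 → locker 1 (new)  [load 100/105]
  95 → locker 2 (new)  [load 95/105]
  85 → locker 3 (new)  [load 85/105]
  85 → locker 4 (new)  [load 85/105]
  85 → locker 5 (new)  [load 85/105]
  80 → locker 6 (new)  [load 80/105]
  80 → locker 7 (new)  [load 80/105]
  65 → locker 8 (new)  [load 65/105]
  65 → locker 9 (new)  [load 65/105]
  60 → locker 10 (new)  [load 60/105]
  20 → locker 3  [load 105/105]
  20 → locker 4  [load 105/105]
10 storage lockers opened.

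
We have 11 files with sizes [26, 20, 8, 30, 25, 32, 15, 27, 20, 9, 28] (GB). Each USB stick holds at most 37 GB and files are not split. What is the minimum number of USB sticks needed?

Total = 32 + 30 + 28 + 27 + 26 + 25 + 20 + 20 + 15 + 9 + 8 = 240 GB.
Lower bound: ⌈240/37⌉ = 7 USB sticks.
Also, 8 files each exceed 37/2 GB, and no two of those can share a USB stick, so at least 8 USB sticks are needed.
A packing using 8 USB sticks:
  USB stick 1: 32 = 32
  USB stick 2: 30 = 30
  USB stick 3: 28 + 9 = 37
  USB stick 4: 27 + 8 = 35
  USB stick 5: 26 = 26
  USB stick 6: 25 = 25
  USB stick 7: 20 + 15 = 35
  USB stick 8: 20 = 20
This matches the lower bound, so 8 is optimal.

8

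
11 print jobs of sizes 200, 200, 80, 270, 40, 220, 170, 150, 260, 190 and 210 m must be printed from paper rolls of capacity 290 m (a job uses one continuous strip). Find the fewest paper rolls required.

9

Total = 270 + 260 + 220 + 210 + 200 + 200 + 190 + 170 + 150 + 80 + 40 = 1990 m.
Lower bound: ⌈1990/290⌉ = 7 paper rolls.
Also, 9 print jobs each exceed 145 m, and no two of those can share a roll, so at least 9 paper rolls are needed.
A packing using 9 paper rolls:
  roll 1: 270 = 270
  roll 2: 260 = 260
  roll 3: 220 + 40 = 260
  roll 4: 210 + 80 = 290
  roll 5: 200 = 200
  roll 6: 200 = 200
  roll 7: 190 = 190
  roll 8: 170 = 170
  roll 9: 150 = 150
This matches the lower bound, so 9 is optimal.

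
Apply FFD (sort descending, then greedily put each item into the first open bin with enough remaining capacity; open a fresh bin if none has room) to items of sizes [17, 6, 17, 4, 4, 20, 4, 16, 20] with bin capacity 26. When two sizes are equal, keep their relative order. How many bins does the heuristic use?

Sorted descending: 20, 20, 17, 17, 16, 6, 4, 4, 4.
  20 → bin 1 (new)  [load 20/26]
  20 → bin 2 (new)  [load 20/26]
  17 → bin 3 (new)  [load 17/26]
  17 → bin 4 (new)  [load 17/26]
  16 → bin 5 (new)  [load 16/26]
  6 → bin 1  [load 26/26]
  4 → bin 2  [load 24/26]
  4 → bin 3  [load 21/26]
  4 → bin 3  [load 25/26]
5 bins opened.

5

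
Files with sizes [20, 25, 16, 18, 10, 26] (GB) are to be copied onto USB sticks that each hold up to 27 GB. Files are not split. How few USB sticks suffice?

5

Total = 26 + 25 + 20 + 18 + 16 + 10 = 115 GB.
Lower bound: ⌈115/27⌉ = 5 USB sticks.
A packing using 5 USB sticks:
  USB stick 1: 26 = 26
  USB stick 2: 25 = 25
  USB stick 3: 20 = 20
  USB stick 4: 18 = 18
  USB stick 5: 16 + 10 = 26
This matches the lower bound, so 5 is optimal.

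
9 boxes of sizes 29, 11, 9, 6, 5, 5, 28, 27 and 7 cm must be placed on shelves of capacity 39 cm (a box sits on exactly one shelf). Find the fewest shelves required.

Total = 29 + 28 + 27 + 11 + 9 + 7 + 6 + 5 + 5 = 127 cm.
Lower bound: ⌈127/39⌉ = 4 shelves.
A packing using 4 shelves:
  shelf 1: 29 + 9 = 38
  shelf 2: 28 + 11 = 39
  shelf 3: 27 + 7 + 5 = 39
  shelf 4: 6 + 5 = 11
This matches the lower bound, so 4 is optimal.

4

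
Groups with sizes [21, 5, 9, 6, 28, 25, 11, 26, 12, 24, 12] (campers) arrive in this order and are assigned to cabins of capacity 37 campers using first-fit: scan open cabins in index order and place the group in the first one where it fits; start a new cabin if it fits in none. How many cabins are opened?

  21 → cabin 1 (new)  [load 21/37]
  5 → cabin 1  [load 26/37]
  9 → cabin 1  [load 35/37]
  6 → cabin 2 (new)  [load 6/37]
  28 → cabin 2  [load 34/37]
  25 → cabin 3 (new)  [load 25/37]
  11 → cabin 3  [load 36/37]
  26 → cabin 4 (new)  [load 26/37]
  12 → cabin 5 (new)  [load 12/37]
  24 → cabin 5  [load 36/37]
  12 → cabin 6 (new)  [load 12/37]
6 cabins opened.

6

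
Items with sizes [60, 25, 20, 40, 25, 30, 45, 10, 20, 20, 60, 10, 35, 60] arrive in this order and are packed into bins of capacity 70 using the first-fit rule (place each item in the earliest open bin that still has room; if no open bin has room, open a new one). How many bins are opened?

7

  60 → bin 1 (new)  [load 60/70]
  25 → bin 2 (new)  [load 25/70]
  20 → bin 2  [load 45/70]
  40 → bin 3 (new)  [load 40/70]
  25 → bin 2  [load 70/70]
  30 → bin 3  [load 70/70]
  45 → bin 4 (new)  [load 45/70]
  10 → bin 1  [load 70/70]
  20 → bin 4  [load 65/70]
  20 → bin 5 (new)  [load 20/70]
  60 → bin 6 (new)  [load 60/70]
  10 → bin 5  [load 30/70]
  35 → bin 5  [load 65/70]
  60 → bin 7 (new)  [load 60/70]
7 bins opened.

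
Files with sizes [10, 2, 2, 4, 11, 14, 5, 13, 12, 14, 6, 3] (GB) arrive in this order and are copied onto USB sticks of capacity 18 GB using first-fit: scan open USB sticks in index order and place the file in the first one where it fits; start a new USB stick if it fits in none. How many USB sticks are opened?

  10 → USB stick 1 (new)  [load 10/18]
  2 → USB stick 1  [load 12/18]
  2 → USB stick 1  [load 14/18]
  4 → USB stick 1  [load 18/18]
  11 → USB stick 2 (new)  [load 11/18]
  14 → USB stick 3 (new)  [load 14/18]
  5 → USB stick 2  [load 16/18]
  13 → USB stick 4 (new)  [load 13/18]
  12 → USB stick 5 (new)  [load 12/18]
  14 → USB stick 6 (new)  [load 14/18]
  6 → USB stick 5  [load 18/18]
  3 → USB stick 3  [load 17/18]
6 USB sticks opened.

6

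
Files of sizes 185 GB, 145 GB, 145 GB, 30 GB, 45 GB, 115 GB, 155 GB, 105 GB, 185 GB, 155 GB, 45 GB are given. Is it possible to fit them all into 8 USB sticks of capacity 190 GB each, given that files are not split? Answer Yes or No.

A valid assignment using 8 USB sticks:
  USB stick 1: 185 = 185
  USB stick 2: 185 = 185
  USB stick 3: 155 + 30 = 185
  USB stick 4: 155 = 155
  USB stick 5: 145 + 45 = 190
  USB stick 6: 145 + 45 = 190
  USB stick 7: 115 = 115
  USB stick 8: 105 = 105
Every load is within 190 GB, so 8 USB sticks suffice.

Yes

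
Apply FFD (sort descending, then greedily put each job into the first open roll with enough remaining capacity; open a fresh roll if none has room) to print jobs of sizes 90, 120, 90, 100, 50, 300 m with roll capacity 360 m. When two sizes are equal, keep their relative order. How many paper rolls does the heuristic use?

3

Sorted descending: 300, 120, 100, 90, 90, 50.
  300 → roll 1 (new)  [load 300/360]
  120 → roll 2 (new)  [load 120/360]
  100 → roll 2  [load 220/360]
  90 → roll 2  [load 310/360]
  90 → roll 3 (new)  [load 90/360]
  50 → roll 1  [load 350/360]
3 paper rolls opened.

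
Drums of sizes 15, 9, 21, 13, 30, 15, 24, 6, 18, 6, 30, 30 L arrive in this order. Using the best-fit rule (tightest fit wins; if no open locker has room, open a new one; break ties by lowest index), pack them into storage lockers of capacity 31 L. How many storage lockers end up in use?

8

  15 → locker 1 (new)  [load 15/31]
  9 → locker 1  [load 24/31]
  21 → locker 2 (new)  [load 21/31]
  13 → locker 3 (new)  [load 13/31]
  30 → locker 4 (new)  [load 30/31]
  15 → locker 3  [load 28/31]
  24 → locker 5 (new)  [load 24/31]
  6 → locker 1  [load 30/31]
  18 → locker 6 (new)  [load 18/31]
  6 → locker 5  [load 30/31]
  30 → locker 7 (new)  [load 30/31]
  30 → locker 8 (new)  [load 30/31]
8 storage lockers opened.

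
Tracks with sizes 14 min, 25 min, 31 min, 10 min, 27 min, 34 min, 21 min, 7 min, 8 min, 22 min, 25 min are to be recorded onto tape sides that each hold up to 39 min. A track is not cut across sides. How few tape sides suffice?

Total = 34 + 31 + 27 + 25 + 25 + 22 + 21 + 14 + 10 + 8 + 7 = 224 min.
Lower bound: ⌈224/39⌉ = 6 tape sides.
Also, 7 tracks each exceed 39/2 min, and no two of those can share a side, so at least 7 tape sides are needed.
A packing using 7 tape sides:
  side 1: 34 = 34
  side 2: 31 + 8 = 39
  side 3: 27 + 10 = 37
  side 4: 25 + 14 = 39
  side 5: 25 + 7 = 32
  side 6: 22 = 22
  side 7: 21 = 21
This matches the lower bound, so 7 is optimal.

7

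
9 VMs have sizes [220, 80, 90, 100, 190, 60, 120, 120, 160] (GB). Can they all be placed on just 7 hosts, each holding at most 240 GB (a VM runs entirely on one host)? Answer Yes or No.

Yes

A valid assignment using 6 hosts:
  host 1: 220 = 220
  host 2: 190 = 190
  host 3: 160 + 80 = 240
  host 4: 120 + 120 = 240
  host 5: 100 + 90 = 190
  host 6: 60 = 60
That uses only 6 ≤ 7, so 7 hosts are enough.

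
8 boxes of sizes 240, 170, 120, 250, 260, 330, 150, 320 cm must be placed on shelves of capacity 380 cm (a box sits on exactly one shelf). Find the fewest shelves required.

Total = 330 + 320 + 260 + 250 + 240 + 170 + 150 + 120 = 1840 cm.
Lower bound: ⌈1840/380⌉ = 5 shelves.
A packing using 6 shelves:
  shelf 1: 330 = 330
  shelf 2: 320 = 320
  shelf 3: 260 + 120 = 380
  shelf 4: 250 = 250
  shelf 5: 240 = 240
  shelf 6: 170 + 150 = 320
No arrangement into 5 shelves stays within capacity, so 6 is optimal.

6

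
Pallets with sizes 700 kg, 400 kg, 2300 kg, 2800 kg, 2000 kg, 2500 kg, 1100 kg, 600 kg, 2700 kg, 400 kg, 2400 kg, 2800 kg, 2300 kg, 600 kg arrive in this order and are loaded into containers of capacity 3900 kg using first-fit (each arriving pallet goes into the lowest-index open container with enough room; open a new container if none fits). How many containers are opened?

8

  700 → container 1 (new)  [load 700/3900]
  400 → container 1  [load 1100/3900]
  2300 → container 1  [load 3400/3900]
  2800 → container 2 (new)  [load 2800/3900]
  2000 → container 3 (new)  [load 2000/3900]
  2500 → container 4 (new)  [load 2500/3900]
  1100 → container 2  [load 3900/3900]
  600 → container 3  [load 2600/3900]
  2700 → container 5 (new)  [load 2700/3900]
  400 → container 1  [load 3800/3900]
  2400 → container 6 (new)  [load 2400/3900]
  2800 → container 7 (new)  [load 2800/3900]
  2300 → container 8 (new)  [load 2300/3900]
  600 → container 3  [load 3200/3900]
8 containers opened.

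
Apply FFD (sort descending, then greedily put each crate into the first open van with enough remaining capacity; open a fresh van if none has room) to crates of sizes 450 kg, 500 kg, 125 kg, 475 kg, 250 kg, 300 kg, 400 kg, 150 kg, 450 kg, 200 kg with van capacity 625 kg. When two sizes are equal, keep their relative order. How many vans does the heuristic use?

Sorted descending: 500, 475, 450, 450, 400, 300, 250, 200, 150, 125.
  500 → van 1 (new)  [load 500/625]
  475 → van 2 (new)  [load 475/625]
  450 → van 3 (new)  [load 450/625]
  450 → van 4 (new)  [load 450/625]
  400 → van 5 (new)  [load 400/625]
  300 → van 6 (new)  [load 300/625]
  250 → van 6  [load 550/625]
  200 → van 5  [load 600/625]
  150 → van 2  [load 625/625]
  125 → van 1  [load 625/625]
6 vans opened.

6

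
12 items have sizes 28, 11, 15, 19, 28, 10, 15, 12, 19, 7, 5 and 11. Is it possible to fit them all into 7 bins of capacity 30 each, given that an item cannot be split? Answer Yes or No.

Yes

A valid assignment using 7 bins:
  bin 1: 28 = 28
  bin 2: 28 = 28
  bin 3: 19 + 11 = 30
  bin 4: 19 + 11 = 30
  bin 5: 15 + 15 = 30
  bin 6: 12 + 10 + 7 = 29
  bin 7: 5 = 5
Every load is within 30, so 7 bins suffice.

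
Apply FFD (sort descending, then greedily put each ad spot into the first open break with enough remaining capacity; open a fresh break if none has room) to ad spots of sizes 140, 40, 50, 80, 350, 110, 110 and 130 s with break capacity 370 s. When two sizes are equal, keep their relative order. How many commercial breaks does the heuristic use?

Sorted descending: 350, 140, 130, 110, 110, 80, 50, 40.
  350 → break 1 (new)  [load 350/370]
  140 → break 2 (new)  [load 140/370]
  130 → break 2  [load 270/370]
  110 → break 3 (new)  [load 110/370]
  110 → break 3  [load 220/370]
  80 → break 2  [load 350/370]
  50 → break 3  [load 270/370]
  40 → break 3  [load 310/370]
3 commercial breaks opened.

3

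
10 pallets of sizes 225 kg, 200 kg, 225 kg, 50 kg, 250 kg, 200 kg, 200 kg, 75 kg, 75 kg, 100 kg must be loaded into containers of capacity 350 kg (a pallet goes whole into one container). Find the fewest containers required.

6

Total = 250 + 225 + 225 + 200 + 200 + 200 + 100 + 75 + 75 + 50 = 1600 kg.
Lower bound: ⌈1600/350⌉ = 5 containers.
Also, 6 pallets each exceed 175 kg, and no two of those can share a container, so at least 6 containers are needed.
A packing using 6 containers:
  container 1: 250 + 100 = 350
  container 2: 225 + 75 + 50 = 350
  container 3: 225 + 75 = 300
  container 4: 200 = 200
  container 5: 200 = 200
  container 6: 200 = 200
This matches the lower bound, so 6 is optimal.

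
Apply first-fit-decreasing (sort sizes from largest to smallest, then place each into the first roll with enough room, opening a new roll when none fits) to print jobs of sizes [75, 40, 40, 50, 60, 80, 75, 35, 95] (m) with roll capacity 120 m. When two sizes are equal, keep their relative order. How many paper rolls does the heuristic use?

5

Sorted descending: 95, 80, 75, 75, 60, 50, 40, 40, 35.
  95 → roll 1 (new)  [load 95/120]
  80 → roll 2 (new)  [load 80/120]
  75 → roll 3 (new)  [load 75/120]
  75 → roll 4 (new)  [load 75/120]
  60 → roll 5 (new)  [load 60/120]
  50 → roll 5  [load 110/120]
  40 → roll 2  [load 120/120]
  40 → roll 3  [load 115/120]
  35 → roll 4  [load 110/120]
5 paper rolls opened.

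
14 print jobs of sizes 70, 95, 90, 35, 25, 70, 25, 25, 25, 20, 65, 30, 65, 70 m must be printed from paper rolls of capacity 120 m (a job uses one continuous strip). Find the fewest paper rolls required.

7

Total = 95 + 90 + 70 + 70 + 70 + 65 + 65 + 35 + 30 + 25 + 25 + 25 + 25 + 20 = 710 m.
Lower bound: ⌈710/120⌉ = 6 paper rolls.
Also, 7 print jobs each exceed 60 m, and no two of those can share a roll, so at least 7 paper rolls are needed.
A packing using 7 paper rolls:
  roll 1: 95 + 25 = 120
  roll 2: 90 + 30 = 120
  roll 3: 70 + 35 = 105
  roll 4: 70 + 25 + 25 = 120
  roll 5: 70 + 25 + 20 = 115
  roll 6: 65 = 65
  roll 7: 65 = 65
This matches the lower bound, so 7 is optimal.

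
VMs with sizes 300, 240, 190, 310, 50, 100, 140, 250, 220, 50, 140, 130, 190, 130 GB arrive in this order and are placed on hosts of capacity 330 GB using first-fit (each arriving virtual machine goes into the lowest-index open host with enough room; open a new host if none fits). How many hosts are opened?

  300 → host 1 (new)  [load 300/330]
  240 → host 2 (new)  [load 240/330]
  190 → host 3 (new)  [load 190/330]
  310 → host 4 (new)  [load 310/330]
  50 → host 2  [load 290/330]
  100 → host 3  [load 290/330]
  140 → host 5 (new)  [load 140/330]
  250 → host 6 (new)  [load 250/330]
  220 → host 7 (new)  [load 220/330]
  50 → host 5  [load 190/330]
  140 → host 5  [load 330/330]
  130 → host 8 (new)  [load 130/330]
  190 → host 8  [load 320/330]
  130 → host 9 (new)  [load 130/330]
9 hosts opened.

9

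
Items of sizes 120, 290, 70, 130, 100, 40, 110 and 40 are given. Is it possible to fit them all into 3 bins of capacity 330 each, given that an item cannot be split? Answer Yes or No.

A valid assignment using 3 bins:
  bin 1: 290 + 40 = 330
  bin 2: 130 + 120 + 70 = 320
  bin 3: 110 + 100 + 40 = 250
Every load is within 330, so 3 bins suffice.

Yes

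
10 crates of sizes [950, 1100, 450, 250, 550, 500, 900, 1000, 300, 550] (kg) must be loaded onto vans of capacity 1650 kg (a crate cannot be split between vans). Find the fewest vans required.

5

Total = 1100 + 1000 + 950 + 900 + 550 + 550 + 500 + 450 + 300 + 250 = 6550 kg.
Lower bound: ⌈6550/1650⌉ = 4 vans.
A packing using 5 vans:
  van 1: 1100 + 550 = 1650
  van 2: 1000 + 550 = 1550
  van 3: 950 + 500 = 1450
  van 4: 900 + 450 + 300 = 1650
  van 5: 250 = 250
No arrangement into 4 vans stays within capacity, so 5 is optimal.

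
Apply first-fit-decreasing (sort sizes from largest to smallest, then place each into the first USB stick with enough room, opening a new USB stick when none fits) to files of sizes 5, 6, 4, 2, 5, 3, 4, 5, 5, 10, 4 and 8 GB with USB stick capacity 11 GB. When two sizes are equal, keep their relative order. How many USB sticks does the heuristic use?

Sorted descending: 10, 8, 6, 5, 5, 5, 5, 4, 4, 4, 3, 2.
  10 → USB stick 1 (new)  [load 10/11]
  8 → USB stick 2 (new)  [load 8/11]
  6 → USB stick 3 (new)  [load 6/11]
  5 → USB stick 3  [load 11/11]
  5 → USB stick 4 (new)  [load 5/11]
  5 → USB stick 4  [load 10/11]
  5 → USB stick 5 (new)  [load 5/11]
  4 → USB stick 5  [load 9/11]
  4 → USB stick 6 (new)  [load 4/11]
  4 → USB stick 6  [load 8/11]
  3 → USB stick 2  [load 11/11]
  2 → USB stick 5  [load 11/11]
6 USB sticks opened.

6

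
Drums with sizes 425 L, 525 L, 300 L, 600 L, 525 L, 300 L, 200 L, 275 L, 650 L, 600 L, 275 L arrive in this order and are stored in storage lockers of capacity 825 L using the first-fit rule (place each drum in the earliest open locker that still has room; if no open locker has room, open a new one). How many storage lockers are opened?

7

  425 → locker 1 (new)  [load 425/825]
  525 → locker 2 (new)  [load 525/825]
  300 → locker 1  [load 725/825]
  600 → locker 3 (new)  [load 600/825]
  525 → locker 4 (new)  [load 525/825]
  300 → locker 2  [load 825/825]
  200 → locker 3  [load 800/825]
  275 → locker 4  [load 800/825]
  650 → locker 5 (new)  [load 650/825]
  600 → locker 6 (new)  [load 600/825]
  275 → locker 7 (new)  [load 275/825]
7 storage lockers opened.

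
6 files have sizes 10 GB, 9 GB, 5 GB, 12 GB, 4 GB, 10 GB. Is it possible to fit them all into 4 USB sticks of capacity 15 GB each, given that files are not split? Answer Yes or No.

A valid assignment using 4 USB sticks:
  USB stick 1: 12 = 12
  USB stick 2: 10 + 5 = 15
  USB stick 3: 10 + 4 = 14
  USB stick 4: 9 = 9
Every load is within 15 GB, so 4 USB sticks suffice.

Yes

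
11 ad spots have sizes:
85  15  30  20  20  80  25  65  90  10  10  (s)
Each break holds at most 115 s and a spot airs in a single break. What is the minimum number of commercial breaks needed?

Total = 90 + 85 + 80 + 65 + 30 + 25 + 20 + 20 + 15 + 10 + 10 = 450 s.
Lower bound: ⌈450/115⌉ = 4 commercial breaks.
A packing using 4 commercial breaks:
  break 1: 90 + 25 = 115
  break 2: 85 + 30 = 115
  break 3: 80 + 20 + 15 = 115
  break 4: 65 + 20 + 10 + 10 = 105
This matches the lower bound, so 4 is optimal.

4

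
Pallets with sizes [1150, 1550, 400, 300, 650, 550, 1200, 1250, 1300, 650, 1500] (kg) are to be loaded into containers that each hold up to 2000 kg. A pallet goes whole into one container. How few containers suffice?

6

Total = 1550 + 1500 + 1300 + 1250 + 1200 + 1150 + 650 + 650 + 550 + 400 + 300 = 10500 kg.
Lower bound: ⌈10500/2000⌉ = 6 containers.
A packing using 6 containers:
  container 1: 1550 + 400 = 1950
  container 2: 1500 + 300 = 1800
  container 3: 1300 + 650 = 1950
  container 4: 1250 + 650 = 1900
  container 5: 1200 + 550 = 1750
  container 6: 1150 = 1150
This matches the lower bound, so 6 is optimal.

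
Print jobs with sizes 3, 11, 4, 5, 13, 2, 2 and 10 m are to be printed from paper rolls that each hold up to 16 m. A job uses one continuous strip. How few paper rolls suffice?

Total = 13 + 11 + 10 + 5 + 4 + 3 + 2 + 2 = 50 m.
Lower bound: ⌈50/16⌉ = 4 paper rolls.
A packing using 4 paper rolls:
  roll 1: 13 + 3 = 16
  roll 2: 11 + 5 = 16
  roll 3: 10 + 4 + 2 = 16
  roll 4: 2 = 2
This matches the lower bound, so 4 is optimal.

4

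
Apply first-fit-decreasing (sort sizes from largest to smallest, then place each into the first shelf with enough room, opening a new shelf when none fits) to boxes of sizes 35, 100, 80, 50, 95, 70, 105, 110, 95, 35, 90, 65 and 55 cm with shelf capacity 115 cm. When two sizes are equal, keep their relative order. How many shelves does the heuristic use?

10

Sorted descending: 110, 105, 100, 95, 95, 90, 80, 70, 65, 55, 50, 35, 35.
  110 → shelf 1 (new)  [load 110/115]
  105 → shelf 2 (new)  [load 105/115]
  100 → shelf 3 (new)  [load 100/115]
  95 → shelf 4 (new)  [load 95/115]
  95 → shelf 5 (new)  [load 95/115]
  90 → shelf 6 (new)  [load 90/115]
  80 → shelf 7 (new)  [load 80/115]
  70 → shelf 8 (new)  [load 70/115]
  65 → shelf 9 (new)  [load 65/115]
  55 → shelf 10 (new)  [load 55/115]
  50 → shelf 9  [load 115/115]
  35 → shelf 7  [load 115/115]
  35 → shelf 8  [load 105/115]
10 shelves opened.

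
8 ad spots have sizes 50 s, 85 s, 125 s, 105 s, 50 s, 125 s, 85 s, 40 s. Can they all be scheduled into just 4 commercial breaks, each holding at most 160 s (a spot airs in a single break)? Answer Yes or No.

No

Total = 665 s; ⌈665/160⌉ = 5.
At least 5 commercial breaks are required, but only 4 are allowed.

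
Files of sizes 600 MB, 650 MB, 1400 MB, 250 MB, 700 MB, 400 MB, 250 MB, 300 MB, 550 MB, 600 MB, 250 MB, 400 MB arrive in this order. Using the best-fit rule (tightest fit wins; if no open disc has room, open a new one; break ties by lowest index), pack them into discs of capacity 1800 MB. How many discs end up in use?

  600 → disc 1 (new)  [load 600/1800]
  650 → disc 1  [load 1250/1800]
  1400 → disc 2 (new)  [load 1400/1800]
  250 → disc 2  [load 1650/1800]
  700 → disc 3 (new)  [load 700/1800]
  400 → disc 1  [load 1650/1800]
  250 → disc 3  [load 950/1800]
  300 → disc 3  [load 1250/1800]
  550 → disc 3  [load 1800/1800]
  600 → disc 4 (new)  [load 600/1800]
  250 → disc 4  [load 850/1800]
  400 → disc 4  [load 1250/1800]
4 discs opened.

4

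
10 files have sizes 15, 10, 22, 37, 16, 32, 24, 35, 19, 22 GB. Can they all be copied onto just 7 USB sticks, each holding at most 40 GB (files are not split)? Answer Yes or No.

A valid assignment using 7 USB sticks:
  USB stick 1: 37 = 37
  USB stick 2: 35 = 35
  USB stick 3: 32 = 32
  USB stick 4: 24 + 16 = 40
  USB stick 5: 22 + 15 = 37
  USB stick 6: 22 + 10 = 32
  USB stick 7: 19 = 19
Every load is within 40 GB, so 7 USB sticks suffice.

Yes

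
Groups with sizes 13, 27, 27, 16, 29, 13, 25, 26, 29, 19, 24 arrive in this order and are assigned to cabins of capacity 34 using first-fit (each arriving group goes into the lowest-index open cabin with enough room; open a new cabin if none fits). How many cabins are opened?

  13 → cabin 1 (new)  [load 13/34]
  27 → cabin 2 (new)  [load 27/34]
  27 → cabin 3 (new)  [load 27/34]
  16 → cabin 1  [load 29/34]
  29 → cabin 4 (new)  [load 29/34]
  13 → cabin 5 (new)  [load 13/34]
  25 → cabin 6 (new)  [load 25/34]
  26 → cabin 7 (new)  [load 26/34]
  29 → cabin 8 (new)  [load 29/34]
  19 → cabin 5  [load 32/34]
  24 → cabin 9 (new)  [load 24/34]
9 cabins opened.

9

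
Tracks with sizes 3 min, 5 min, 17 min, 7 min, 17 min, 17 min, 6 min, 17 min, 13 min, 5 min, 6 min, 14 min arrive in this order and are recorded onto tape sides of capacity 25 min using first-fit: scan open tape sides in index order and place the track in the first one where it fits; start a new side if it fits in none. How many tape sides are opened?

6

  3 → side 1 (new)  [load 3/25]
  5 → side 1  [load 8/25]
  17 → side 1  [load 25/25]
  7 → side 2 (new)  [load 7/25]
  17 → side 2  [load 24/25]
  17 → side 3 (new)  [load 17/25]
  6 → side 3  [load 23/25]
  17 → side 4 (new)  [load 17/25]
  13 → side 5 (new)  [load 13/25]
  5 → side 4  [load 22/25]
  6 → side 5  [load 19/25]
  14 → side 6 (new)  [load 14/25]
6 tape sides opened.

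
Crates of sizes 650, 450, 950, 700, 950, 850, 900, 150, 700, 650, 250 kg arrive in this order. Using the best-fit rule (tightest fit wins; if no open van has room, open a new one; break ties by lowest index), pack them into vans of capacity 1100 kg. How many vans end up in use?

8

  650 → van 1 (new)  [load 650/1100]
  450 → van 1  [load 1100/1100]
  950 → van 2 (new)  [load 950/1100]
  700 → van 3 (new)  [load 700/1100]
  950 → van 4 (new)  [load 950/1100]
  850 → van 5 (new)  [load 850/1100]
  900 → van 6 (new)  [load 900/1100]
  150 → van 2  [load 1100/1100]
  700 → van 7 (new)  [load 700/1100]
  650 → van 8 (new)  [load 650/1100]
  250 → van 5  [load 1100/1100]
8 vans opened.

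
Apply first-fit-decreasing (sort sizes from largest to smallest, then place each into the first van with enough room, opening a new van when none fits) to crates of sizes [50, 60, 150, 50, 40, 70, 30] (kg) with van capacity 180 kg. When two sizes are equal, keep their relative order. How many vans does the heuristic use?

3

Sorted descending: 150, 70, 60, 50, 50, 40, 30.
  150 → van 1 (new)  [load 150/180]
  70 → van 2 (new)  [load 70/180]
  60 → van 2  [load 130/180]
  50 → van 2  [load 180/180]
  50 → van 3 (new)  [load 50/180]
  40 → van 3  [load 90/180]
  30 → van 1  [load 180/180]
3 vans opened.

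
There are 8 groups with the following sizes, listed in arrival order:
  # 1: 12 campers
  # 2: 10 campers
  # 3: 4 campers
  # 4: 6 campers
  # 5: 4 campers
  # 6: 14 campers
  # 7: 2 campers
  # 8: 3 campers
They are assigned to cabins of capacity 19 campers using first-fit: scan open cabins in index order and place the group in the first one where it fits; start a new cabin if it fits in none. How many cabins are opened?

  12 → cabin 1 (new)  [load 12/19]
  10 → cabin 2 (new)  [load 10/19]
  4 → cabin 1  [load 16/19]
  6 → cabin 2  [load 16/19]
  4 → cabin 3 (new)  [load 4/19]
  14 → cabin 3  [load 18/19]
  2 → cabin 1  [load 18/19]
  3 → cabin 2  [load 19/19]
3 cabins opened.

3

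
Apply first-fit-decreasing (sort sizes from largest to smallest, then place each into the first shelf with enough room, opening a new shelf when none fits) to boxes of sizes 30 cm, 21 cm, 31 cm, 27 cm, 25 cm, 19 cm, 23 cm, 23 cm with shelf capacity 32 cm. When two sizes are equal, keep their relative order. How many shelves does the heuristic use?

8

Sorted descending: 31, 30, 27, 25, 23, 23, 21, 19.
  31 → shelf 1 (new)  [load 31/32]
  30 → shelf 2 (new)  [load 30/32]
  27 → shelf 3 (new)  [load 27/32]
  25 → shelf 4 (new)  [load 25/32]
  23 → shelf 5 (new)  [load 23/32]
  23 → shelf 6 (new)  [load 23/32]
  21 → shelf 7 (new)  [load 21/32]
  19 → shelf 8 (new)  [load 19/32]
8 shelves opened.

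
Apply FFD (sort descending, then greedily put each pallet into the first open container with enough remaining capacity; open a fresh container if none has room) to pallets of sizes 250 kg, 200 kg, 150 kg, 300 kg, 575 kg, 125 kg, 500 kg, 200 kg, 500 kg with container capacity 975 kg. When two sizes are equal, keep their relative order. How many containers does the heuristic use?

Sorted descending: 575, 500, 500, 300, 250, 200, 200, 150, 125.
  575 → container 1 (new)  [load 575/975]
  500 → container 2 (new)  [load 500/975]
  500 → container 3 (new)  [load 500/975]
  300 → container 1  [load 875/975]
  250 → container 2  [load 750/975]
  200 → container 2  [load 950/975]
  200 → container 3  [load 700/975]
  150 → container 3  [load 850/975]
  125 → container 3  [load 975/975]
3 containers opened.

3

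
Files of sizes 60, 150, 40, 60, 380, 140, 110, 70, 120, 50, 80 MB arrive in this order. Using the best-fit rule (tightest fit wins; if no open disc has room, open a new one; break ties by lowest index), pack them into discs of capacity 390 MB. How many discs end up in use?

4

  60 → disc 1 (new)  [load 60/390]
  150 → disc 1  [load 210/390]
  40 → disc 1  [load 250/390]
  60 → disc 1  [load 310/390]
  380 → disc 2 (new)  [load 380/390]
  140 → disc 3 (new)  [load 140/390]
  110 → disc 3  [load 250/390]
  70 → disc 1  [load 380/390]
  120 → disc 3  [load 370/390]
  50 → disc 4 (new)  [load 50/390]
  80 → disc 4  [load 130/390]
4 discs opened.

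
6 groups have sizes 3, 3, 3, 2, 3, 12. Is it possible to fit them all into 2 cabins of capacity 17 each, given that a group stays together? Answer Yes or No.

A valid assignment using 2 cabins:
  cabin 1: 12 + 3 + 2 = 17
  cabin 2: 3 + 3 + 3 = 9
Every load is within 17, so 2 cabins suffice.

Yes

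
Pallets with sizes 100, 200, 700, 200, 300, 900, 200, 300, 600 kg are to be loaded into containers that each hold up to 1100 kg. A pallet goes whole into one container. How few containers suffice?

Total = 900 + 700 + 600 + 300 + 300 + 200 + 200 + 200 + 100 = 3500 kg.
Lower bound: ⌈3500/1100⌉ = 4 containers.
A packing using 4 containers:
  container 1: 900 + 200 = 1100
  container 2: 700 + 300 + 100 = 1100
  container 3: 600 + 300 + 200 = 1100
  container 4: 200 = 200
This matches the lower bound, so 4 is optimal.

4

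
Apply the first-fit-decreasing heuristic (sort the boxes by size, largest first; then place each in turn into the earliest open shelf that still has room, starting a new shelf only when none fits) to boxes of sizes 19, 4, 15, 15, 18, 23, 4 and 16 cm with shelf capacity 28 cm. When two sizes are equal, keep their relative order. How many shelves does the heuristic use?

6

Sorted descending: 23, 19, 18, 16, 15, 15, 4, 4.
  23 → shelf 1 (new)  [load 23/28]
  19 → shelf 2 (new)  [load 19/28]
  18 → shelf 3 (new)  [load 18/28]
  16 → shelf 4 (new)  [load 16/28]
  15 → shelf 5 (new)  [load 15/28]
  15 → shelf 6 (new)  [load 15/28]
  4 → shelf 1  [load 27/28]
  4 → shelf 2  [load 23/28]
6 shelves opened.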